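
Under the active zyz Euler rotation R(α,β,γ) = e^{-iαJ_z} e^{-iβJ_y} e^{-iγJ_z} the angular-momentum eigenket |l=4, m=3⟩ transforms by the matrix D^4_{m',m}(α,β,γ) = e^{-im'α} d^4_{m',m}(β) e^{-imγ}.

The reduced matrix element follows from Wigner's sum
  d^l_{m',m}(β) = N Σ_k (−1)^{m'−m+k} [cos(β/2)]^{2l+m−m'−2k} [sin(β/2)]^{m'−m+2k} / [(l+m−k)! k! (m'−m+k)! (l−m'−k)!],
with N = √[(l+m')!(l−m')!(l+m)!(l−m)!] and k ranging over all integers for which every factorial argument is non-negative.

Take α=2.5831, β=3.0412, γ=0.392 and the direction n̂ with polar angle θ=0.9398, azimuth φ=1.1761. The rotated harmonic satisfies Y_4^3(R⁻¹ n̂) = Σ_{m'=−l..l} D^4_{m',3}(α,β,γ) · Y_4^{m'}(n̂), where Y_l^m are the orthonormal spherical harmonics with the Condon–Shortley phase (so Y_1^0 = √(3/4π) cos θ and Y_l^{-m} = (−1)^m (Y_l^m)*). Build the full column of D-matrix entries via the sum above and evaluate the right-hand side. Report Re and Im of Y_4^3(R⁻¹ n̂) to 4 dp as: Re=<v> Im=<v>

Need the full column D^4_{m',3} for m'=−4..4 at α=2.5831, β=3.0412, γ=0.392.
cos(β/2)=0.050175, sin(β/2)=0.998740
d^4_{-4,3}: single k=7 term ⇒ +0.140670;  D = -0.135635+0.037301i
d^4_{-3,3}: k∈[6..7] ⇒ +0.017490 -0.989968 = -0.972478;  D = -0.931839-0.278189i
d^4_{-2,3}: k∈[5..6] ⇒ +0.001409 -0.186090 = -0.184681;  D = +0.122079+0.138577i
d^4_{-1,3}: k∈[4..5] ⇒ +0.000083 -0.019832 = -0.019749;  D = -0.003218-0.019485i
d^4_{0,3}: k∈[3..4] ⇒ +0.000004 -0.001485 = -0.001481;  D = -0.000570+0.001368i
d^4_{1,3}: k∈[2..3] ⇒ +0.000000 -0.000083 = -0.000083;  D = +0.000068-0.000048i
d^4_{2,3}: k∈[1..2] ⇒ +0.000000 -0.000004 = -0.000004;  D = -0.000004+0.000000i
d^4_{3,3}: k∈[0..1] ⇒ +0.000000 -0.000000 = -0.000000;  D = +0.000000+0.000000i
d^4_{4,3}: single k=0 term ⇒ -0.000000;  D = -0.000000-0.000000i
Y_4^{m'}(θ=0.9398,φ=1.1761) and Σ D·Y over m':
  (-0.1356+0.0373i)·(-0.0015+0.1881i)  (-0.9318-0.2782i)·(-0.3600+0.1466i)  (+0.1221+0.1386i)·(-0.2206-0.2224i)  (-0.0032-0.0195i)·(-0.0488+0.1173i)  (-0.0006+0.0014i)·(-0.3387+0.0000i)  (+0.0001-0.0000i)·(+0.0488+0.1173i)  (-0.0000+0.0000i)·(-0.2206+0.2224i)  (+0.0000+0.0000i)·(+0.3600+0.1466i)  (-0.0000-0.0000i)·(-0.0015-0.1881i)
Y_4^3(R⁻¹ n̂) = +0.375976-0.119629i

Re=0.3760 Im=-0.1196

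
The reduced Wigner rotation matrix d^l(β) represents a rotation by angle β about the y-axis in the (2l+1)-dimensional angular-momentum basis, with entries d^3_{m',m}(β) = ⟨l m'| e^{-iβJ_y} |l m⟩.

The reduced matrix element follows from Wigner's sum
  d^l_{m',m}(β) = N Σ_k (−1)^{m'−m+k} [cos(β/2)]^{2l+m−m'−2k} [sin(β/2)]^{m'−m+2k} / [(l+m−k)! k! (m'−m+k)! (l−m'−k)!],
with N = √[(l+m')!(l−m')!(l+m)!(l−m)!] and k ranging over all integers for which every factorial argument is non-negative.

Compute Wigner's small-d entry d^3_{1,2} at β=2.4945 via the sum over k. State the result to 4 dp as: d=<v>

d^3_{1,2}(β=2.4945) via Wigner's sum:
c=cos(2.4945/2)=0.317931, s=sin(2.4945/2)=0.948114; N=√[24·2·120·1]=75.894664
The bounds max(0,m−m')=1 and min(l+m,l−m')=2 give 2 terms
  k=1: (−1)^0·75.8947/(24)·0.3179^5·0.9481^1 = +0.009739
  k=2: (−1)^1·75.8947/(12)·0.3179^3·0.9481^3 = -0.173225
d^3_{1,2}(2.4945) = +0.009739 -0.173225 = -0.163485

d=-0.1635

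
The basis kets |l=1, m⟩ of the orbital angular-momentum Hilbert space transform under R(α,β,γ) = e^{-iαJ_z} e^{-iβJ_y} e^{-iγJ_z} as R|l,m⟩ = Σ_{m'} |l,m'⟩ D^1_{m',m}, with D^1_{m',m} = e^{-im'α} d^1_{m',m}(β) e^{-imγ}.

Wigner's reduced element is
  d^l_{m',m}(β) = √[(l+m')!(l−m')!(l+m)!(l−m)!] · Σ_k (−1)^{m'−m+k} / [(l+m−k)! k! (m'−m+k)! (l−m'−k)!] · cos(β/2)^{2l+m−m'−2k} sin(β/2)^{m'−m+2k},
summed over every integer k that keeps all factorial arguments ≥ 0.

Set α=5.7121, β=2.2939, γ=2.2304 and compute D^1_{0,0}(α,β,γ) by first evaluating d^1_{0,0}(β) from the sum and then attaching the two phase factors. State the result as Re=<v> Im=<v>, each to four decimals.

D^1_{0,0}(5.7121,2.2939,2.2304) = e^{-i·0·5.7121}·d^1_{0,0}(2.2939)·e^{-i·0·2.2304}. Compute d first:
Half-angle: c=0.411269, s=0.911514. N=√(1·1·1·1)=1.000000
The bounds max(0,m−m')=0 and min(l+m,l−m')=1 give 2 terms
  k=0: (−1)^0·1.0000/(1)·0.4113^2·0.9115^0 = +0.169143
  k=1: (−1)^1·1.0000/(1)·0.4113^0·0.9115^2 = -0.830857
d^1_{0,0}(2.2939) = +0.169143 -0.830857 = -0.661715
Attach z-rotation phases: D = e^{-i(0)(5.7121)}·(-0.661715)·e^{-i(0)(2.2304)} = -0.661715+0.000000i

Re=-0.6617 Im=0.0000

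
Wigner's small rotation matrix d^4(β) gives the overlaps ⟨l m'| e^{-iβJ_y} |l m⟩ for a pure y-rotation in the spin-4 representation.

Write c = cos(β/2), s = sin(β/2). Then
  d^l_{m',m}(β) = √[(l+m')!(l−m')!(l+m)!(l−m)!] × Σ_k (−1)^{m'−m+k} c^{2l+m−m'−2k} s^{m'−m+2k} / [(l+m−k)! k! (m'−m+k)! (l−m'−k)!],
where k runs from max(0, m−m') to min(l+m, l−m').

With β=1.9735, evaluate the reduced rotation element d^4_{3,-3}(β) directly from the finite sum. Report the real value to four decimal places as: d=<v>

d=0.4828

d^4_{3,-3}(β=1.9735) via Wigner's sum:
With c≡cos(β/2)=0.551404 and s≡sin(β/2)=0.834238, N=[5040·1·1·5040]^{1/2}=5040.000000
Admissible k: 0..1 (factorial args all ≥0)
  k=0: (−1)^6·5040.0000/(720)·0.5514^2·0.8342^6 = +0.717429
  k=1: (−1)^7·5040.0000/(5040)·0.5514^0·0.8342^8 = -0.234596
d^4_{3,-3}(1.9735) = +0.717429 -0.234596 = +0.482832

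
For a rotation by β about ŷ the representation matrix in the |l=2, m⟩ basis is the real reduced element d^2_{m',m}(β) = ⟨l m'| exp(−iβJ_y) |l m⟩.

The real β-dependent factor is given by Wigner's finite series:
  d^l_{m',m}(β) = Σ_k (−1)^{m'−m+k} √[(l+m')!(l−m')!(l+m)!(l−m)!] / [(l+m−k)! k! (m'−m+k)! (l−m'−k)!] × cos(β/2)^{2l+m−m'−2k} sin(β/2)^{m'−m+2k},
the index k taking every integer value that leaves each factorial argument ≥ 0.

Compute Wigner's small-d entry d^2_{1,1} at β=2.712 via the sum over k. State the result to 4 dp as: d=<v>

d=-0.1280

d^2_{1,1}(β=2.712) via Wigner's sum:
c=cos(2.712/2)=0.213148, s=sin(2.712/2)=0.977020; N=√[6·1·6·1]=6.000000
k: max(0,(1)−(1))=0 … min(2+(1),2−(1))=1
  k=0: (−1)^0·6.0000/(6)·0.2131^4·0.9770^0 = +0.002064
  k=1: (−1)^1·6.0000/(2)·0.2131^2·0.9770^2 = -0.130105
d^2_{1,1}(2.712) = +0.002064 -0.130105 = -0.128040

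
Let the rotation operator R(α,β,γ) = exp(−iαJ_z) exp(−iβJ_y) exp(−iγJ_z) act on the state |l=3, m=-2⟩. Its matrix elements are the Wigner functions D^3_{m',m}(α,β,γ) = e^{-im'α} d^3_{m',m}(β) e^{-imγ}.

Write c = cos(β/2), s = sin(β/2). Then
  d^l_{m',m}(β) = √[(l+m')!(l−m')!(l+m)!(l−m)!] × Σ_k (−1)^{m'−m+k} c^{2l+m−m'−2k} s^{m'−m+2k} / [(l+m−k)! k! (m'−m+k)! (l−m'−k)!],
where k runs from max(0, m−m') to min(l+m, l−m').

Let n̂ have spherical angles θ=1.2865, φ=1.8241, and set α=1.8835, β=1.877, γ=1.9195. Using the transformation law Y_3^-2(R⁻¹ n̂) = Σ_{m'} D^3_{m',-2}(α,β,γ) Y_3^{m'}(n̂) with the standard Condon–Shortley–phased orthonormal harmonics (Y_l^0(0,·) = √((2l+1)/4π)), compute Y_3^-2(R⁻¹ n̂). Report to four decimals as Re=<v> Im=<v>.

Re=-0.2333 Im=-0.1254

Need the full column D^3_{m',-2} for m'=−3..3 at α=1.8835, β=1.877, γ=1.9195.
cos(β/2)=0.590999, sin(β/2)=0.806673
d^3_{-3,-2}: single k=1 term ⇒ +0.142464;  D = -0.142166-0.009214i
d^3_{-2,-2}: k∈[0..1] ⇒ +0.042611 -0.396927 = -0.354316;  D = -0.086966-0.343478i
d^3_{-1,-2}: k∈[0..1] ⇒ -0.183920 +0.685301 = +0.501381;  D = +0.424615-0.266617i
d^3_{0,-2}: k∈[0..1] ⇒ +0.434812 -0.810070 = -0.375259;  D = +0.287639+0.241003i
d^3_{1,-2}: k∈[0..1] ⇒ -0.685301 +0.638371 = -0.046930;  D = +0.017612-0.043500i
d^3_{2,-2}: k∈[0..1] ⇒ +0.739490 -0.275539 = +0.463950;  D = +0.462748+0.033376i
d^3_{3,-2}: single k=0 term ⇒ -0.494480;  D = +0.117877+0.480224i
Y_3^{m'}(θ=1.2865,φ=1.8241) and Σ D·Y over m':
  (-0.1422-0.0092i)·(+0.2542+0.2675i)  (-0.0870-0.3435i)·(-0.2309+0.1281i)  (+0.4246-0.2666i)·(+0.0472+0.1822i)  (+0.2876+0.2410i)·(-0.2728+0.0000i)  (+0.0176-0.0435i)·(-0.0472+0.1822i)  (+0.4627+0.0334i)·(-0.2309-0.1281i)  (+0.1179+0.4802i)·(-0.2542+0.2675i)
Y_3^-2(R⁻¹ n̂) = -0.233346-0.125439i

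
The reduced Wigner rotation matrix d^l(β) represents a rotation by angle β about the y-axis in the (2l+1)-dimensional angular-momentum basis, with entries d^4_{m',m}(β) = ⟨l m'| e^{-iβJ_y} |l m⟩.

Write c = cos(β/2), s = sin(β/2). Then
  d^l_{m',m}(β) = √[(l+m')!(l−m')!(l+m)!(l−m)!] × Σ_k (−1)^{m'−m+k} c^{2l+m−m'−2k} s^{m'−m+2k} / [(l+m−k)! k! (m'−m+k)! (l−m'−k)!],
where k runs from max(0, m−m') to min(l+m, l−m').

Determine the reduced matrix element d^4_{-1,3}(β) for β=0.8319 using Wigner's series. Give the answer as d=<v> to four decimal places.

d^4_{-1,3}(β=0.8319) via Wigner's sum:
With c≡cos(β/2)=0.914733 and s≡sin(β/2)=0.404059, N=[6·120·5040·1]^{1/2}=1904.940944
Admissible k: 4..5 (factorial args all ≥0)
  k=4: (−1)^0·1904.9409/(144)·0.9147^4·0.4041^4 = +0.246874
  k=5: (−1)^1·1904.9409/(240)·0.9147^2·0.4041^6 = -0.028902
d^4_{-1,3}(0.8319) = +0.246874 -0.028902 = +0.217972

d=0.2180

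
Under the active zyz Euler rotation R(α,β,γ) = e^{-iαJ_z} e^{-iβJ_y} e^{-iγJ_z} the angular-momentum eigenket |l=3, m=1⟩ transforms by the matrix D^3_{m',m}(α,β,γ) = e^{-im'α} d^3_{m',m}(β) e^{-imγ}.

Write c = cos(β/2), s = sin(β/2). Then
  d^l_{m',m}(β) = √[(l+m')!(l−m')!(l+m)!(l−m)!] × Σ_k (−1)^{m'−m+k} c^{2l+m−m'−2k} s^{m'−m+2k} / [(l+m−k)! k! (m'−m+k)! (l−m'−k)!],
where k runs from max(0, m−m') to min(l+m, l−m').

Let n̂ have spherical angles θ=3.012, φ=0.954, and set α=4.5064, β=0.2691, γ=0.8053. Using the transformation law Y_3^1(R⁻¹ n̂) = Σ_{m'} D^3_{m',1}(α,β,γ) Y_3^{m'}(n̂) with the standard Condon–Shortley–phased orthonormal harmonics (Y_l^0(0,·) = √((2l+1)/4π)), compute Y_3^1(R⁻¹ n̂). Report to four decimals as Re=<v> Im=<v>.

Need the full column D^3_{m',1} for m'=−3..3 at α=4.5064, β=0.2691, γ=0.8053.
cos(β/2)=0.990962, sin(β/2)=0.134144
d^3_{-3,1}: single k=4 term ⇒ +0.001232;  D = +0.001218+0.000181i
d^3_{-2,1}: k∈[3..4] ⇒ +0.014857 -0.000136 = +0.014720;  D = -0.005096+0.013810i
d^3_{-1,1}: k∈[2..4] ⇒ +0.104118 -0.002544 +0.000006 = +0.101580;  D = -0.086090-0.053915i
d^3_{0,1}: k∈[1..3] ⇒ +0.444066 -0.024412 +0.000149 = +0.419803;  D = +0.290880-0.302694i
d^3_{1,1}: k∈[0..2] ⇒ +0.946981 -0.138823 +0.001908 = +0.810066;  D = +0.456937+0.668891i
d^3_{2,1}: k∈[0..1] ⇒ -0.405375 +0.014857 = -0.390519;  D = +0.360699-0.149670i
d^3_{3,1}: single k=0 term ⇒ +0.067208;  D = -0.012517-0.066032i
Y_3^{m'}(θ=3.012,φ=0.954) and Σ D·Y over m':
  (+0.0012+0.0002i)·(-0.0009-0.0002i)  (-0.0051+0.0138i)·(+0.0056+0.0160i)  (-0.0861-0.0539i)·(+0.0946-0.1334i)  (+0.2909-0.3027i)·(-0.7092+0.0000i)  (+0.4569+0.6689i)·(-0.0946-0.1334i)  (+0.3607-0.1497i)·(+0.0056-0.0160i)  (-0.0125-0.0660i)·(+0.0009-0.0002i)
Y_3^1(R⁻¹ n̂) = -0.176259+0.090142i

Re=-0.1763 Im=0.0901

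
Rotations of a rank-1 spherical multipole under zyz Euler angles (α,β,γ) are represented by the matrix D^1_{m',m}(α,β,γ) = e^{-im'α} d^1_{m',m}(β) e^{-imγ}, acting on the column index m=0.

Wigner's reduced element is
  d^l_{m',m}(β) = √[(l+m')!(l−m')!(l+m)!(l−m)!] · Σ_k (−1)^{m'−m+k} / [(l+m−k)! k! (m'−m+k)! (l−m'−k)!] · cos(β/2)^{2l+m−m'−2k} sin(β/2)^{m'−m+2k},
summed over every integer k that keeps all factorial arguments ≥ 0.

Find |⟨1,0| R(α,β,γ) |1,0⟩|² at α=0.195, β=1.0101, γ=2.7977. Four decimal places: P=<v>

P=0.2828

Split into d^1_{0,0}(β=1.0101) × two z-phases.
Half-angle: c=0.875150, s=0.483851. N=√(1·1·1·1)=1.000000
k: max(0,(0)−(0))=0 … min(1+(0),1−(0))=1
  k=0: (−1)^0·1.0000/(1)·0.8752^2·0.4839^0 = +0.765888
  k=1: (−1)^1·1.0000/(1)·0.8752^0·0.4839^2 = -0.234112
d^1_{0,0}(1.0101) = +0.765888 -0.234112 = +0.531776
|D^1_{0,0}|² = |d^1_{0,0}(β)|² = (+0.531776)² = 0.282786 (the z-rotation phases have unit modulus)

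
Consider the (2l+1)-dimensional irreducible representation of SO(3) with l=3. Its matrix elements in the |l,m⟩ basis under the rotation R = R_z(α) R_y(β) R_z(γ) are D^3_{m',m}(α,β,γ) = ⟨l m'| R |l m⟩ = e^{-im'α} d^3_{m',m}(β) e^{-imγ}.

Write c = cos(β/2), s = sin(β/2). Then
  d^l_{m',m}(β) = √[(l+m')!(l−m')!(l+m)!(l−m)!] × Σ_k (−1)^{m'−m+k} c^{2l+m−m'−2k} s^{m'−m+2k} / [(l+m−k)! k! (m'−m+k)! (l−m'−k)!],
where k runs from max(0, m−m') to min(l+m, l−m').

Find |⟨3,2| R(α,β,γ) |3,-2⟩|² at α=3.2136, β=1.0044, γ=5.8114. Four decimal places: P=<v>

P=0.0376

Split into d^3_{2,-2}(β=1.0044) × two z-phases.
Half-angle: c=0.876526, s=0.481355. N=√(120·1·1·120)=120.000000
k: max(0,(-2)−(2))=0 … min(3+(-2),3−(2))=1
  k=0: (−1)^4·120.0000/(24)·0.8765^2·0.4814^4 = +0.206235
  k=1: (−1)^5·120.0000/(120)·0.8765^0·0.4814^6 = -0.012439
d^3_{2,-2}(1.0044) = +0.206235 -0.012439 = +0.193795
|D^3_{2,-2}|² = |d^3_{2,-2}(β)|² = (+0.193795)² = 0.037557 (the z-rotation phases have unit modulus)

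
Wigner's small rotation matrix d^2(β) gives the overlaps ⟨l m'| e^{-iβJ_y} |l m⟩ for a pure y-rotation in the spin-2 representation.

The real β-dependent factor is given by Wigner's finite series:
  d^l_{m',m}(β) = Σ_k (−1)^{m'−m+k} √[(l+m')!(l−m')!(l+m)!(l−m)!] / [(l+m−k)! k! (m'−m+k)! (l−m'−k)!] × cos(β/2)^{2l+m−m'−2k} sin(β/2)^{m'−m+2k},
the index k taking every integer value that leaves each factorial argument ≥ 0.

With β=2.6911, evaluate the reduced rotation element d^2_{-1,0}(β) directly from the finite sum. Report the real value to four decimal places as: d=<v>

d=-0.4801

d^2_{-1,0}(β=2.6911) via Wigner's sum:
With c≡cos(β/2)=0.223346 and s≡sin(β/2)=0.974739, N=[1·6·2·2]^{1/2}=4.898979
Admissible k: 1..2 (factorial args all ≥0)
  k=1: (−1)^0·4.8990/(2)·0.2233^3·0.9747^1 = +0.026601
  k=2: (−1)^1·4.8990/(2)·0.2233^1·0.9747^3 = -0.506664
d^2_{-1,0}(2.6911) = +0.026601 -0.506664 = -0.480063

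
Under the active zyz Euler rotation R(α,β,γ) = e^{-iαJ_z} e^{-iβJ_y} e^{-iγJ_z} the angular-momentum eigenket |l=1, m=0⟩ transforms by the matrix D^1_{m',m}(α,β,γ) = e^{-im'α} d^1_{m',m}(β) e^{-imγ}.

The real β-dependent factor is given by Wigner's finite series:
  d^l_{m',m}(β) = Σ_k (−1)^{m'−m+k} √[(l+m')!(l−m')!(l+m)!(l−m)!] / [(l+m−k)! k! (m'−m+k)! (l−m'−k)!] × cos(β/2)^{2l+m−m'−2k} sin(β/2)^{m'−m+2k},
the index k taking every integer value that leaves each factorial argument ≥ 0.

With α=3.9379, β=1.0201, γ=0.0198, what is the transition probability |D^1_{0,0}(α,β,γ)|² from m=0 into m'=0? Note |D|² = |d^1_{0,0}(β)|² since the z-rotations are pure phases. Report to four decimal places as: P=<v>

D^1_{0,0}(3.9379,1.0201,0.0198) = e^{-i·0·3.9379}·d^1_{0,0}(1.0201)·e^{-i·0·0.0198}. Compute d first:
With c≡cos(β/2)=0.872720 and s≡sin(β/2)=0.488221, N=[1·1·1·1]^{1/2}=1.000000
The bounds max(0,m−m')=0 and min(l+m,l−m')=1 give 2 terms
  k=0: (−1)^0·1.0000/(1)·0.8727^2·0.4882^0 = +0.761640
  k=1: (−1)^1·1.0000/(1)·0.8727^0·0.4882^2 = -0.238360
d^1_{0,0}(1.0201) = +0.761640 -0.238360 = +0.523281
|D^1_{0,0}|² = |d^1_{0,0}(β)|² = (+0.523281)² = 0.273823 (the z-rotation phases have unit modulus)

P=0.2738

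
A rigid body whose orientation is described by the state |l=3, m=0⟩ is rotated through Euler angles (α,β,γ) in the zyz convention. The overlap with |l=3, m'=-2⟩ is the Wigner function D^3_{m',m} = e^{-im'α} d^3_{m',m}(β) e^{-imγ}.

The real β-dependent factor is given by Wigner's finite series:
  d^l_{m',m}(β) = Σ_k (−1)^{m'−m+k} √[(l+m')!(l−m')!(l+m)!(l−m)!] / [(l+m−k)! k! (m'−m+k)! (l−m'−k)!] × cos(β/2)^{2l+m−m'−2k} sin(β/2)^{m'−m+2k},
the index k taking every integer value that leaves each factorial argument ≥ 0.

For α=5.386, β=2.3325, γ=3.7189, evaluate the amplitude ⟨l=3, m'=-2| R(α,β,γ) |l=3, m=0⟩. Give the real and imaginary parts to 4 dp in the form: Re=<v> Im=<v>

Re=0.1097 Im=0.4826

First d^3_{-2,0}(β=2.3325), then the phase factors e^{-i(-2)α} and e^{-i(0)γ}:
Half-angle: c=0.393602, s=0.919281. N=√(1·120·6·6)=65.726707
k: max(0,(0)−(-2))=2 … min(3+(0),3−(-2))=3
  k=2: (−1)^0·65.7267/(12)·0.3936^4·0.9193^2 = +0.111093
  k=3: (−1)^1·65.7267/(12)·0.3936^2·0.9193^4 = -0.605993
d^3_{-2,0}(2.3325) = +0.111093 -0.605993 = -0.494901
D = (-0.221716-0.975111i)·(-0.494901)·(+1.000000+0.000000i) = +0.109728+0.482583i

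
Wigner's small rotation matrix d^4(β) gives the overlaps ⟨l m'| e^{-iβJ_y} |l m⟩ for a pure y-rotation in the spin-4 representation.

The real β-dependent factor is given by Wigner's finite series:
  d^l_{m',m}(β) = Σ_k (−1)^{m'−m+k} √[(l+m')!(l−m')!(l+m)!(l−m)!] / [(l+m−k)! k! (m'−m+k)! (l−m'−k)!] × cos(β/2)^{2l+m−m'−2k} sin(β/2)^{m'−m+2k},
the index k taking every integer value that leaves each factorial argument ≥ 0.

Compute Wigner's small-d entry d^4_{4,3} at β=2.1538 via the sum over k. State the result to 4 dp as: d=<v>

d^4_{4,3}(β=2.1538) via Wigner's sum:
c=cos(2.1538/2)=0.474060, s=sin(2.1538/2)=0.880492; N=√[40320·1·5040·1]=14255.272709
k∈{0} keeps every argument non-negative
  k=0: (−1)^1·14255.2727/(5040)·0.4741^7·0.8805^1 = -0.013400
d^4_{4,3}(2.1538) = -0.013400

d=-0.0134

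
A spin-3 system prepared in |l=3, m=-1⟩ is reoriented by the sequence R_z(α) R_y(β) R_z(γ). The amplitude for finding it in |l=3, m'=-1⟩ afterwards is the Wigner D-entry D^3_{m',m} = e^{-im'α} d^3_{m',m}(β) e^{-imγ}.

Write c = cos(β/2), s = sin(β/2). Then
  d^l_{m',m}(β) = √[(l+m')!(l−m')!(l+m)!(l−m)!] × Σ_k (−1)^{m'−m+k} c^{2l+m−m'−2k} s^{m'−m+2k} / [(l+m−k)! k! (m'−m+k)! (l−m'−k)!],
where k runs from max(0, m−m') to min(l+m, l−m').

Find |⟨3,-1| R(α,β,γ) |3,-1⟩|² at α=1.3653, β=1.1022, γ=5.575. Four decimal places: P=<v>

First d^3_{-1,-1}(β=1.1022), then the phase factors e^{-i(-1)α} and e^{-i(-1)γ}:
c=cos(1.1022/2)=0.851949, s=sin(1.1022/2)=0.523625; N=√[2·24·2·24]=48.000000
Admissible k: 0..2 (factorial args all ≥0)
  k=0: (−1)^0·48.0000/(48)·0.8519^6·0.5236^0 = +0.382368
  k=1: (−1)^1·48.0000/(6)·0.8519^4·0.5236^2 = -1.155539
  k=2: (−1)^2·48.0000/(8)·0.8519^2·0.5236^4 = +0.327385
d^3_{-1,-1}(1.1022) = +0.382368 -1.155539 +0.327385 = -0.445786
|D^3_{-1,-1}|² = |d^3_{-1,-1}(β)|² = (-0.445786)² = 0.198725 (the z-rotation phases have unit modulus)

P=0.1987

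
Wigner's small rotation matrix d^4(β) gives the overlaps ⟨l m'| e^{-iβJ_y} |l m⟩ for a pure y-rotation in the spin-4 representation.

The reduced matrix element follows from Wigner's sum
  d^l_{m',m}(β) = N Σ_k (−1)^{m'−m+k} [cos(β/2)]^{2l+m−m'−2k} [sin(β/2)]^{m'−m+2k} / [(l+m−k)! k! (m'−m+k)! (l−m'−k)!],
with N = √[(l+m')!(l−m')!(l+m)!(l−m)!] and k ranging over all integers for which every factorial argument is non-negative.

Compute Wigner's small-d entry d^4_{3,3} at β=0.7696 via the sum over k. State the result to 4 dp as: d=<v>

d^4_{3,3}(β=0.7696) via Wigner's sum:
Half-angle: c=0.926874, s=0.375374. N=√(5040·1·5040·1)=5040.000000
The bounds max(0,m−m')=0 and min(l+m,l−m')=1 give 2 terms
  k=0: (−1)^0·5040.0000/(5040)·0.9269^8·0.3754^0 = +0.544708
  k=1: (−1)^1·5040.0000/(720)·0.9269^6·0.3754^2 = -0.625387
d^4_{3,3}(0.7696) = +0.544708 -0.625387 = -0.080679

d=-0.0807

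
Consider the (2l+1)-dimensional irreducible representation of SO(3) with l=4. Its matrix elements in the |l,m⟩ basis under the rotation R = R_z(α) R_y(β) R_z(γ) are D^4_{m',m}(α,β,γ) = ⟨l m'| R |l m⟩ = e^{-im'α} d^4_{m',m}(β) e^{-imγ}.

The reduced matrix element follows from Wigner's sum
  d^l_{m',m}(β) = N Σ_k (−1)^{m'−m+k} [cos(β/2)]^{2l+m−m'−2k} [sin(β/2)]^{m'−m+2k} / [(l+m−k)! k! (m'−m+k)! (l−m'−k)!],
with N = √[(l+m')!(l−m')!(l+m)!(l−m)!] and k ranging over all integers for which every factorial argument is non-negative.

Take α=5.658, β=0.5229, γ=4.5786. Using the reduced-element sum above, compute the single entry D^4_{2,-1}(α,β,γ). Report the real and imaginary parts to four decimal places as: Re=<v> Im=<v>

First d^4_{2,-1}(β=0.5229), then the phase factors e^{-i(2)α} and e^{-i(-1)γ}:
Half-angle: c=0.966016, s=0.258482. N=√(720·2·6·120)=1018.233765
The bounds max(0,m−m')=0 and min(l+m,l−m')=2 give 3 terms
  k=0: (−1)^3·1018.2338/(72)·0.9660^5·0.2585^3 = -0.205459
  k=1: (−1)^4·1018.2338/(48)·0.9660^3·0.2585^5 = +0.022065
  k=2: (−1)^5·1018.2338/(240)·0.9660^1·0.2585^7 = -0.000316
d^4_{2,-1}(0.5229) = -0.205459 +0.022065 -0.000316 = -0.183710
D = (+0.314971+0.949101i)·(-0.183710)·(-0.133390-0.991064i) = -0.165083+0.080604i

Re=-0.1651 Im=0.0806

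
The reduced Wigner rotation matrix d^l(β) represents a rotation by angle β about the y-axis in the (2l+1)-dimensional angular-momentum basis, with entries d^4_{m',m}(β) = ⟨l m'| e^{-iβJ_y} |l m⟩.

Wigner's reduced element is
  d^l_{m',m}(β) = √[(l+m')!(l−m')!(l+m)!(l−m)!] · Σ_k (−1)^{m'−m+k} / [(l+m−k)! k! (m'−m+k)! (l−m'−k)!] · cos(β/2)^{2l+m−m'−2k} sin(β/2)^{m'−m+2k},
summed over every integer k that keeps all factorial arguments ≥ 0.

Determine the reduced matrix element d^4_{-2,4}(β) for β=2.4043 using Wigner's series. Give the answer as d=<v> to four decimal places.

d^4_{-2,4}(β=2.4043) via Wigner's sum:
With c≡cos(β/2)=0.360353 and s≡sin(β/2)=0.932816, N=[2·720·40320·1]^{1/2}=7619.763776
Admissible k: 6..6 (factorial args all ≥0)
  k=6: (−1)^0·7619.7638/(1440)·0.3604^2·0.9328^6 = +0.452701
d^4_{-2,4}(2.4043) = +0.452701

d=0.4527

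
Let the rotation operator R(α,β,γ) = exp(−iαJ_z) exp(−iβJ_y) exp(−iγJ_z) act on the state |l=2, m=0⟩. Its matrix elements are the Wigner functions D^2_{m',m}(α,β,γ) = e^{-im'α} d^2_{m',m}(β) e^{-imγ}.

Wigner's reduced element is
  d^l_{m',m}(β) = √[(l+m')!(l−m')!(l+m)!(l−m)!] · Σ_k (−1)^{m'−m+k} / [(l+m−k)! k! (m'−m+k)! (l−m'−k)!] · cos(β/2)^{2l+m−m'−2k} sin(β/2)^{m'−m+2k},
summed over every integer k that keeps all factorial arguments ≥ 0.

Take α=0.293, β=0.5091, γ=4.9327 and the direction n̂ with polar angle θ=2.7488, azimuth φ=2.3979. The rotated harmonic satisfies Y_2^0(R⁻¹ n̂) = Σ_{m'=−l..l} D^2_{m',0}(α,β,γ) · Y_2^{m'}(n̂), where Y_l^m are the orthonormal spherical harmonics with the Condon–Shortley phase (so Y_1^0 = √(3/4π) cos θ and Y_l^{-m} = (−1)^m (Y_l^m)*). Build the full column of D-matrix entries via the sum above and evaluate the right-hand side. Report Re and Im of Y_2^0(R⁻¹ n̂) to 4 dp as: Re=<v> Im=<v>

Re=0.4538 Im=0.0000

Need the full column D^2_{m',0} for m'=−2..2 at α=0.293, β=0.5091, γ=4.9327.
cos(β/2)=0.967777, sin(β/2)=0.251810
d^2_{-2,0}: single k=2 term ⇒ +0.145469;  D = +0.121199+0.080449i
d^2_{-1,0}: k∈[1..2] ⇒ +0.559080 -0.037850 = +0.521230;  D = +0.499016+0.150545i
d^2_{0,0}: k∈[0..2] ⇒ +0.877204 -0.237551 +0.004021 = +0.643674;  D = +0.643674+0.000000i
d^2_{1,0}: k∈[0..1] ⇒ -0.559080 +0.037850 = -0.521230;  D = -0.499016+0.150545i
d^2_{2,0}: single k=0 term ⇒ +0.145469;  D = +0.121199-0.080449i
Y_2^{m'}(θ=2.7488,φ=2.3979) and Σ D·Y over m':
  (+0.1212+0.0804i)·(+0.0047+0.0564i)  (+0.4990+0.1505i)·(+0.2011+0.1850i)  (+0.6437+0.0000i)·(+0.4922+0.0000i)  (-0.4990+0.1505i)·(-0.2011+0.1850i)  (+0.1212-0.0804i)·(+0.0047-0.0564i)
Y_2^0(R⁻¹ n̂) = +0.453834-0.000000i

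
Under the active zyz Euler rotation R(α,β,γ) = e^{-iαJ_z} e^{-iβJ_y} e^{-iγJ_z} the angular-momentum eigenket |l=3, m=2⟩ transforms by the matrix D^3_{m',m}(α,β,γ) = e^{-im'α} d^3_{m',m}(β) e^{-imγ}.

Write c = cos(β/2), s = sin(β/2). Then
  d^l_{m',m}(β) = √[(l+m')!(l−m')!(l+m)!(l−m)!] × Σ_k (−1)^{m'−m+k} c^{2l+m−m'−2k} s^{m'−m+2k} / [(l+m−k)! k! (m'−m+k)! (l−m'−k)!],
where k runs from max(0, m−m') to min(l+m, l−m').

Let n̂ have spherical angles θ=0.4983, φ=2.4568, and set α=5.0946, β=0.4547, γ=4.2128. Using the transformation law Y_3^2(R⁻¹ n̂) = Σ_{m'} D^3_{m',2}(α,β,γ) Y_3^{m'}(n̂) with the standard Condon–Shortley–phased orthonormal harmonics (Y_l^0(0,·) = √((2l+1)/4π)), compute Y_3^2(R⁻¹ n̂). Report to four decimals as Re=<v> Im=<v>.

Need the full column D^3_{m',2} for m'=−3..3 at α=5.0946, β=0.4547, γ=4.2128.
cos(β/2)=0.974267, sin(β/2)=0.225397
d^3_{-3,2}: single k=5 term ⇒ +0.001388;  D = +0.001165+0.000755i
d^3_{-2,2}: k∈[4..5] ⇒ +0.012249 -0.000131 = +0.012118;  D = -0.002322+0.011894i
d^3_{-1,2}: k∈[3..4] ⇒ +0.066974 -0.001792 = +0.065182;  D = -0.064016+0.012272i
d^3_{0,2}: k∈[2..3] ⇒ +0.250707 -0.013419 = +0.237289;  D = -0.128372-0.199566i
d^3_{1,2}: k∈[1..2] ⇒ +0.625659 -0.066974 = +0.558685;  D = +0.323235-0.455684i
d^3_{2,2}: k∈[0..1] ⇒ +0.855201 -0.228864 = +0.626338;  D = +0.609158+0.145690i
d^3_{3,2}: single k=0 term ⇒ -0.484633;  D = -0.071203-0.479374i
Y_3^{m'}(θ=0.4983,φ=2.4568) and Σ D·Y over m':
  (+0.0012+0.0008i)·(+0.0212-0.0403i)  (-0.0023+0.0119i)·(+0.0410+0.2009i)  (-0.0640+0.0123i)·(-0.3419-0.2792i)  (-0.1284-0.1996i)·(+0.2812+0.0000i)  (+0.3232-0.4557i)·(+0.3419-0.2792i)  (+0.6092+0.1457i)·(+0.0410-0.2009i)  (-0.0712-0.4794i)·(-0.0212-0.0403i)
Y_3^2(R⁻¹ n̂) = +0.006482-0.391902i

Re=0.0065 Im=-0.3919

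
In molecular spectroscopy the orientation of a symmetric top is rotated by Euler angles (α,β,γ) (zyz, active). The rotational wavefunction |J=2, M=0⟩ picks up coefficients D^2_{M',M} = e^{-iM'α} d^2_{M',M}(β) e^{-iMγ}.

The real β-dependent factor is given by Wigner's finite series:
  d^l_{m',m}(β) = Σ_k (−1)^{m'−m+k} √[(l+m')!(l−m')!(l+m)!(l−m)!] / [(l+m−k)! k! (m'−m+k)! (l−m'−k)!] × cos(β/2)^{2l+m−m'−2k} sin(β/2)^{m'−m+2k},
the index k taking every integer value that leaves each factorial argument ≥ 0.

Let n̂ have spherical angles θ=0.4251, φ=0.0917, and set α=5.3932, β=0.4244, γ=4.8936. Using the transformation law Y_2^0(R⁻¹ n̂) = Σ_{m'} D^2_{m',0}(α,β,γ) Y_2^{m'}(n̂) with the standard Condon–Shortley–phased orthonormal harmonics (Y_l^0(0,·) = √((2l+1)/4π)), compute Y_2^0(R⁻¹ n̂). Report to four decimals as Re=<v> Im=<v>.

Re=0.4934 Im=0.0000

Need the full column D^2_{m',0} for m'=−2..2 at α=5.3932, β=0.4244, γ=4.8936.
cos(β/2)=0.977570, sin(β/2)=0.210611
d^2_{-2,0}: single k=2 term ⇒ +0.103833;  D = -0.021561-0.101569i
d^2_{-1,0}: k∈[1..2] ⇒ +0.481948 -0.022370 = +0.459578;  D = +0.289269-0.357121i
d^2_{0,0}: k∈[0..2] ⇒ +0.913254 -0.169558 +0.001968 = +0.745663;  D = +0.745663+0.000000i
d^2_{1,0}: k∈[0..1] ⇒ -0.481948 +0.022370 = -0.459578;  D = -0.289269-0.357121i
d^2_{2,0}: single k=0 term ⇒ +0.103833;  D = -0.021561+0.101569i
Y_2^{m'}(θ=0.4251,φ=0.0917) and Σ D·Y over m':
  (-0.0216-0.1016i)·(+0.0646-0.0120i)  (+0.2893-0.3571i)·(+0.2890-0.0266i)  (+0.7457+0.0000i)·(+0.4699+0.0000i)  (-0.2893-0.3571i)·(-0.2890-0.0266i)  (-0.0216+0.1016i)·(+0.0646+0.0120i)
Y_2^0(R⁻¹ n̂) = +0.493366+0.000000i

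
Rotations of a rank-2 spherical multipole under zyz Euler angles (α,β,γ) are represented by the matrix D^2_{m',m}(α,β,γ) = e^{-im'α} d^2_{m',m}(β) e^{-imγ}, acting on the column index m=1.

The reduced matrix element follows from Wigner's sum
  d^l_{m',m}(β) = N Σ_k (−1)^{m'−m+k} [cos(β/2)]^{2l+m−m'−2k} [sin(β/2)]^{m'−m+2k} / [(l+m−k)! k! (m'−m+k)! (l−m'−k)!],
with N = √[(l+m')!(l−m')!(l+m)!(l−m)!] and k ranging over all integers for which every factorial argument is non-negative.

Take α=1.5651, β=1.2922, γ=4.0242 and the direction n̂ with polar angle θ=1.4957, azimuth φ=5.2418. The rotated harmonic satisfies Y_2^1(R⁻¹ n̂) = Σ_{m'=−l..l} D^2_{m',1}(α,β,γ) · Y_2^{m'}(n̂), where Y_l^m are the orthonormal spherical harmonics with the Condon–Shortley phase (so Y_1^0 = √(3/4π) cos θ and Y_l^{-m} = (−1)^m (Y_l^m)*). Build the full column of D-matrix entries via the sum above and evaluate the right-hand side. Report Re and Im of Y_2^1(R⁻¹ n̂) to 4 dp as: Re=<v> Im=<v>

Need the full column D^2_{m',1} for m'=−2..2 at α=1.5651, β=1.2922, γ=4.0242.
cos(β/2)=0.798438, sin(β/2)=0.602077
d^2_{-2,1}: single k=3 term ⇒ +0.348520;  D = +0.218278-0.271700i
d^2_{-1,1}: k∈[2..3] ⇒ +0.693279 -0.131404 = +0.561875;  D = -0.436016-0.354391i
d^2_{0,1}: k∈[1..2] ⇒ +0.750674 -0.426848 = +0.323826;  D = -0.205675+0.250122i
d^2_{1,1}: k∈[0..1] ⇒ +0.406410 -0.693279 = -0.286868;  D = -0.220535-0.183461i
d^2_{2,1}: single k=0 term ⇒ -0.612923;  D = -0.394659+0.468954i
Y_2^{m'}(θ=1.4957,φ=5.2418) and Σ D·Y over m':
  (+0.2183-0.2717i)·(-0.1882+0.3349i)  (-0.4360-0.3544i)·(+0.0292+0.0499i)  (-0.2057+0.2501i)·(-0.3101+0.0000i)  (-0.2205-0.1835i)·(-0.0292+0.0499i)  (-0.3947+0.4690i)·(-0.1882-0.3349i)
Y_2^1(R⁻¹ n̂) = +0.365512+0.052829i

Re=0.3655 Im=0.0528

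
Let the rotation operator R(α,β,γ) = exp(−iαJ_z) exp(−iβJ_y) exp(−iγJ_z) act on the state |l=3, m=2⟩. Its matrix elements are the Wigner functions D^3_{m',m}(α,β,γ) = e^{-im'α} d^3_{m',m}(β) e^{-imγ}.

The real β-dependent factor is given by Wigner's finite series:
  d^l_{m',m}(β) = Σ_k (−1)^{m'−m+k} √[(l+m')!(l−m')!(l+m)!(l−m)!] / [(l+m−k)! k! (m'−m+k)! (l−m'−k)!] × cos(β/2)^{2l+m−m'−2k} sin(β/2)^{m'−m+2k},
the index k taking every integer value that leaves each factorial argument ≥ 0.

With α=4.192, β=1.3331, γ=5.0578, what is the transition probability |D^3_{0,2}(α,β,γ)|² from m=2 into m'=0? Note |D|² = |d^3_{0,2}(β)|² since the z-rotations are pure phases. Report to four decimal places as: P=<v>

P=0.0927

First d^3_{0,2}(β=1.3331), then the phase factors e^{-i(0)α} and e^{-i(2)γ}:
Half-angle: c=0.785959, s=0.618278. N=√(6·6·120·1)=65.726707
The bounds max(0,m−m')=2 and min(l+m,l−m')=3 give 2 terms
  k=2: (−1)^0·65.7267/(12)·0.7860^4·0.6183^2 = +0.798967
  k=3: (−1)^1·65.7267/(12)·0.7860^2·0.6183^4 = -0.494420
d^3_{0,2}(1.3331) = +0.798967 -0.494420 = +0.304547
|D^3_{0,2}|² = |d^3_{0,2}(β)|² = (+0.304547)² = 0.092749 (the z-rotation phases have unit modulus)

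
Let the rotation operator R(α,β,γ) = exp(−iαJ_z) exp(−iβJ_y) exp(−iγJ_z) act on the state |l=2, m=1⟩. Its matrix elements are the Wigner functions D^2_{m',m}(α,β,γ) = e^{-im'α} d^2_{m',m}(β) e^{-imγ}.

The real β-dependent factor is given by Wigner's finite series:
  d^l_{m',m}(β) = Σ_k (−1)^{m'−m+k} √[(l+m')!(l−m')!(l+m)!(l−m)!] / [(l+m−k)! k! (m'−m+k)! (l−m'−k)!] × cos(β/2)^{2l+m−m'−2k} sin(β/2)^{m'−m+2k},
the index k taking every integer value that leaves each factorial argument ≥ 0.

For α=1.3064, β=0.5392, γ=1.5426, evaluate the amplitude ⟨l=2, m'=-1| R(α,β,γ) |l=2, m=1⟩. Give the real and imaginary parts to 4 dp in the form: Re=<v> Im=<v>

First d^2_{-1,1}(β=0.5392), then the phase factors e^{-i(-1)α} and e^{-i(1)γ}:
Half-angle: c=0.963878, s=0.266346. N=√(1·6·6·1)=6.000000
k∈{2,3} keeps every argument non-negative
  k=2: (−1)^0·6.0000/(2)·0.9639^2·0.2663^2 = +0.197723
  k=3: (−1)^1·6.0000/(6)·0.9639^0·0.2663^4 = -0.005033
d^2_{-1,1}(0.5392) = +0.197723 -0.005033 = +0.192690
D = (+0.261327+0.965250i)·(+0.192690)·(+0.028193-0.999603i) = +0.187340-0.045091i

Re=0.1873 Im=-0.0451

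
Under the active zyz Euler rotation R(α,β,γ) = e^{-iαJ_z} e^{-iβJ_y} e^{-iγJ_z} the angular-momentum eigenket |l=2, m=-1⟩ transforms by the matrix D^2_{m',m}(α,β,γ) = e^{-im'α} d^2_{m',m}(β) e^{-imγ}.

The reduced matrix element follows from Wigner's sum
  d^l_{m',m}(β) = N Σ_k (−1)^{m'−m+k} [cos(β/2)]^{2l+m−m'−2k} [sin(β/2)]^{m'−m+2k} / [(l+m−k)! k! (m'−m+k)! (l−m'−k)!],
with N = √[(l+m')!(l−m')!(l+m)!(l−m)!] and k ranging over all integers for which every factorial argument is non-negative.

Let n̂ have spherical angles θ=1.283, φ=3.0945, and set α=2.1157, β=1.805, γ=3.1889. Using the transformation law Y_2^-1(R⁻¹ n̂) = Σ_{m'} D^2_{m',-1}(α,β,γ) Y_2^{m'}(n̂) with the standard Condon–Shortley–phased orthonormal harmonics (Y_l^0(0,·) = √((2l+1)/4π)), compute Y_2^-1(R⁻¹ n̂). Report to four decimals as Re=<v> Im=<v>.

Re=0.1272 Im=0.2858

Need the full column D^2_{m',-1} for m'=−2..2 at α=2.1157, β=1.805, γ=3.1889.
cos(β/2)=0.619650, sin(β/2)=0.784878
d^2_{-2,-1}: single k=1 term ⇒ +0.373483;  D = +0.156943+0.338908i
d^2_{-1,-1}: k∈[0..1] ⇒ +0.147430 -0.709608 = -0.562178;  D = -0.313806+0.466444i
d^2_{0,-1}: k∈[0..1] ⇒ -0.457422 +0.733887 = +0.276465;  D = -0.276156-0.013074i
d^2_{1,-1}: k∈[0..1] ⇒ +0.709608 -0.379498 = +0.330110;  D = +0.157566+0.290078i
d^2_{2,-1}: single k=0 term ⇒ -0.599216;  D = -0.302042+0.517523i
Y_2^{m'}(θ=1.283,φ=3.0945) and Σ D·Y over m':
  (+0.1569+0.3389i)·(+0.3536+0.0334i)  (-0.3138+0.4664i)·(-0.2100-0.0099i)  (-0.2762-0.0131i)·(-0.2392+0.0000i)  (+0.1576+0.2901i)·(+0.2100-0.0099i)  (-0.3020+0.5175i)·(+0.3536-0.0334i)
Y_2^-1(R⁻¹ n̂) = +0.127198+0.285779i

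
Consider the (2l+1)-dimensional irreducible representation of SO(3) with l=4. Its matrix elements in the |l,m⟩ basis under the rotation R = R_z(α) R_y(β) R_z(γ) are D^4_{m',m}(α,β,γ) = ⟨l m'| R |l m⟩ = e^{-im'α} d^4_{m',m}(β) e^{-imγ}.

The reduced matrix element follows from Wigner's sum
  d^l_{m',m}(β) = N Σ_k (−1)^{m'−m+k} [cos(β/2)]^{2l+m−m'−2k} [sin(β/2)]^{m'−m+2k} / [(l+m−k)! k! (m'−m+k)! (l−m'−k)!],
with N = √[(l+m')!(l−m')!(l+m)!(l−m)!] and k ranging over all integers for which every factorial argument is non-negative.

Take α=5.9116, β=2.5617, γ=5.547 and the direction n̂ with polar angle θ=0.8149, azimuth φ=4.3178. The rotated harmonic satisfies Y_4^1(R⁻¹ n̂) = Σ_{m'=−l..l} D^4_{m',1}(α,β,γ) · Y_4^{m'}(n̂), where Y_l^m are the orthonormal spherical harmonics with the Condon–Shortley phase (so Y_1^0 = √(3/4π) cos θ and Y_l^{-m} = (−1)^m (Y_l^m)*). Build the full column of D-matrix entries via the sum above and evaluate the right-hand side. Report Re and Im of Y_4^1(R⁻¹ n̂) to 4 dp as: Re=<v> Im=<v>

Need the full column D^4_{m',1} for m'=−4..4 at α=5.9116, β=2.5617, γ=5.547.
cos(β/2)=0.285901, sin(β/2)=0.958259
d^4_{-4,1}: single k=5 term ⇒ +0.141304;  D = +0.103376-0.096335i
d^4_{-3,1}: k∈[4..5] ⇒ +0.074527 -0.502341 = -0.427815;  D = -0.397523+0.158117i
d^4_{-2,1}: k∈[3..5] ⇒ +0.023771 -0.400560 +0.899980 = +0.523190;  D = +0.523178-0.003655i
d^4_{-1,1}: k∈[2..5] ⇒ +0.005015 -0.169011 +0.949336 -0.710991 = +0.074349;  D = +0.069462+0.026511i
d^4_{0,1}: k∈[1..4] ⇒ +0.000669 -0.045102 +0.506673 -0.948662 = -0.486422;  D = -0.360456-0.326616i
d^4_{1,1}: k∈[0..3] ⇒ +0.000045 -0.007522 +0.169011 -0.632891 = -0.471358;  D = -0.210535-0.421726i
d^4_{2,1}: k∈[0..2] ⇒ -0.000635 +0.035656 -0.267040 = -0.232019;  D = -0.021186-0.231049i
d^4_{3,1}: k∈[0..1] ⇒ +0.003980 -0.074527 = -0.070546;  D = +0.019506-0.067796i
d^4_{4,1}: single k=0 term ⇒ -0.012578;  D = +0.007629-0.010000i
Y_4^{m'}(θ=0.8149,φ=4.3178) and Σ D·Y over m':
  (+0.1034-0.0963i)·(-0.0009+0.1241i)  (-0.3975+0.1581i)·(+0.3063-0.1249i)  (+0.5232-0.0037i)·(-0.2862-0.2883i)  (+0.0695+0.0265i)·(-0.0267+0.0640i)  (-0.3605-0.3266i)·(-0.3562+0.0000i)  (-0.2105-0.4217i)·(+0.0267+0.0640i)  (-0.0212-0.2310i)·(-0.2862+0.2883i)  (+0.0195-0.0678i)·(-0.3063-0.1249i)  (+0.0076-0.0100i)·(-0.0009-0.1241i)
Y_4^1(R⁻¹ n̂) = -0.037734+0.133937i

Re=-0.0377 Im=0.1339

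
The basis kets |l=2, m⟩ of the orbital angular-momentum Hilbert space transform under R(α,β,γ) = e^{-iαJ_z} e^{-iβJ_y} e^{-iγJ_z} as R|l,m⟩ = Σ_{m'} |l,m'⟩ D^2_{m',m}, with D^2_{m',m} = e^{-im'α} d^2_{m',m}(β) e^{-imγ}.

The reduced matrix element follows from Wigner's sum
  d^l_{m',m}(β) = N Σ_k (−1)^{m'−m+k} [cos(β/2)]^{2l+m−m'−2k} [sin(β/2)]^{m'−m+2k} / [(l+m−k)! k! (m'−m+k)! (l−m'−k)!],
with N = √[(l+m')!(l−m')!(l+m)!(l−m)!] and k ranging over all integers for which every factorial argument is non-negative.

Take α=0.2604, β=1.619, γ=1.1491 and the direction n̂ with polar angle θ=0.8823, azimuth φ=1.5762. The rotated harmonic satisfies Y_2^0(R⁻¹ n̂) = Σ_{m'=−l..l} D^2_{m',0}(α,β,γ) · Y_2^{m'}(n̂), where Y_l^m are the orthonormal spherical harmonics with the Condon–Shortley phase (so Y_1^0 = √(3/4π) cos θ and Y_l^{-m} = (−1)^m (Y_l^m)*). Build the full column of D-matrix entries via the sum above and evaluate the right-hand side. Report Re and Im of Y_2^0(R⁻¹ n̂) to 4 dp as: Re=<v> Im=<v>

Need the full column D^2_{m',0} for m'=−2..2 at α=0.2604, β=1.619, γ=1.1491.
cos(β/2)=0.689860, sin(β/2)=0.723942
d^2_{-2,0}: single k=2 term ⇒ +0.610951;  D = +0.529952+0.303993i
d^2_{-1,0}: k∈[1..2] ⇒ +0.582188 -0.641134 = -0.058946;  D = -0.056959-0.015177i
d^2_{0,0}: k∈[0..2] ⇒ +0.226488 -0.997678 +0.274673 = -0.496517;  D = -0.496517+0.000000i
d^2_{1,0}: k∈[0..1] ⇒ -0.582188 +0.641134 = +0.058946;  D = +0.056959-0.015177i
d^2_{2,0}: single k=0 term ⇒ +0.610951;  D = +0.529952-0.303993i
Y_2^{m'}(θ=0.8823,φ=1.5762) and Σ D·Y over m':
  (+0.5300+0.3040i)·(-0.2303+0.0025i)  (-0.0570-0.0152i)·(-0.0020-0.3790i)  (-0.4965+0.0000i)·(+0.0666+0.0000i)  (+0.0570-0.0152i)·(+0.0020-0.3790i)  (+0.5300-0.3040i)·(-0.2303-0.0025i)
Y_2^0(R⁻¹ n̂) = -0.289962+0.000000i

Re=-0.2900 Im=0.0000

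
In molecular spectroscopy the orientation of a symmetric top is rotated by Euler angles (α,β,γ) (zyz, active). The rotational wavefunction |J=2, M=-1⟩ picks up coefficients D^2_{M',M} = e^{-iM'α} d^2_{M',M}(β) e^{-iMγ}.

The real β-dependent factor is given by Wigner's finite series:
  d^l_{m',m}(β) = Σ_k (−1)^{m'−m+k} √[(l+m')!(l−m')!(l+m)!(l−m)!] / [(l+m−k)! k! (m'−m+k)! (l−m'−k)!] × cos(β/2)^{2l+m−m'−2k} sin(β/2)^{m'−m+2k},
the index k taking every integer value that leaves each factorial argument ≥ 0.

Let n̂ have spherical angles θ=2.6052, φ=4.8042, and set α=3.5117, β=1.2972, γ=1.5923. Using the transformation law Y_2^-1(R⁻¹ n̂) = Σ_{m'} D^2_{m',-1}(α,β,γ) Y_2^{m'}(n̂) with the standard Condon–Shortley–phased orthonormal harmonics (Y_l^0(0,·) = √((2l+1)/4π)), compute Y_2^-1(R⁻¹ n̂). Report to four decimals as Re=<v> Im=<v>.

Need the full column D^2_{m',-1} for m'=−2..2 at α=3.5117, β=1.2972, γ=1.5923.
cos(β/2)=0.796930, sin(β/2)=0.604071
d^2_{-2,-1}: single k=1 term ⇒ +0.611476;  D = -0.422020+0.442495i
d^2_{-1,-1}: k∈[0..1] ⇒ +0.403349 -0.695246 = -0.291896;  D = -0.111410+0.269798i
d^2_{0,-1}: k∈[0..1] ⇒ -0.748902 +0.430289 = -0.318612;  D = +0.006851-0.318539i
d^2_{1,-1}: k∈[0..1] ⇒ +0.695246 -0.133154 = +0.562092;  D = -0.192003-0.528283i
d^2_{2,-1}: single k=0 term ⇒ -0.351330;  D = -0.231321-0.264430i
Y_2^{m'}(θ=2.6052,φ=4.8042) and Σ D·Y over m':
  (-0.4220+0.4425i)·(-0.0992+0.0184i)  (-0.1114+0.2698i)·(-0.0311-0.3379i)  (+0.0069-0.3185i)·(+0.3837+0.0000i)  (-0.1920-0.5283i)·(+0.0311-0.3379i)  (-0.2313-0.2644i)·(-0.0992-0.0184i)
Y_2^-1(R⁻¹ n̂) = -0.035448-0.065690i

Re=-0.0354 Im=-0.0657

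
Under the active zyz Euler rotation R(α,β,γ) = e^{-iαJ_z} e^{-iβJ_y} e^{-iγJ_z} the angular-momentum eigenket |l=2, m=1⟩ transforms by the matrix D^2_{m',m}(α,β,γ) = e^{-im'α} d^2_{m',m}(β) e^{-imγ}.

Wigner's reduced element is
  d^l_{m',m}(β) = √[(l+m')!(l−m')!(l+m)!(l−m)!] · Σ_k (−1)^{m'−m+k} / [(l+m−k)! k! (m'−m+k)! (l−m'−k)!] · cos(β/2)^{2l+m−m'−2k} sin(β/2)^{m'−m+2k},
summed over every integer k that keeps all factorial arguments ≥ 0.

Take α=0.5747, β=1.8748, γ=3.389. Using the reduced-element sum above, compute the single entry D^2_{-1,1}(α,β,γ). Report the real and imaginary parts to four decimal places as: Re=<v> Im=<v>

Split into d^2_{-1,1}(β=1.8748) × two z-phases.
With c≡cos(β/2)=0.591886 and s≡sin(β/2)=0.806022, N=[1·6·6·1]^{1/2}=6.000000
k: max(0,(1)−(-1))=2 … min(2+(1),2−(-1))=3
  k=2: (−1)^0·6.0000/(2)·0.5919^2·0.8060^2 = +0.682795
  k=3: (−1)^1·6.0000/(6)·0.5919^0·0.8060^4 = -0.422073
d^2_{-1,1}(1.8748) = +0.682795 -0.422073 = +0.260723
Phases: e^{-i·(-1)·0.5747}=+0.839355+0.543583i, e^{-i·(1)·3.389}=-0.969551+0.244891i ⇒ D=-0.246882-0.083817i

Re=-0.2469 Im=-0.0838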